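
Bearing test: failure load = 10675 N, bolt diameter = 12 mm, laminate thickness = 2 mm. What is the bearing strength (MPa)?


sigma_br = F/(d*h) = 10675/(12*2) = 444.8 MPa

444.8 MPa


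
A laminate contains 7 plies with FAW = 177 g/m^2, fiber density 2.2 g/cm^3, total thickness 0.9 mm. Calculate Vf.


Vf = n * FAW / (rho_f * h * 1000) = 7 * 177 / (2.2 * 0.9 * 1000) = 0.6258

0.6258


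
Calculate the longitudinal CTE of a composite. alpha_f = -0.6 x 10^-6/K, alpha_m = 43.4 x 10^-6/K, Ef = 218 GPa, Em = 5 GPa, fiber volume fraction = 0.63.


E1 = Ef*Vf + Em*(1-Vf) = 139.19
alpha_1 = (alpha_f*Ef*Vf + alpha_m*Em*(1-Vf))/E1 = -0.02 x 10^-6/K

-0.02 x 10^-6/K


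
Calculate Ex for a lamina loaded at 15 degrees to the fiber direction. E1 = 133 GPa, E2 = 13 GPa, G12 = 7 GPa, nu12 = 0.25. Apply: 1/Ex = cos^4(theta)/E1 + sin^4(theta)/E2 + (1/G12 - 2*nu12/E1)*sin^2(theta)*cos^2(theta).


cos^4(15) = 0.870513, sin^4(15) = 0.004487, sin^2(15)*cos^2(15) = 0.0625
1/G12 - 2*nu12/E1 = 1/7 - 2*0.25/133 = 0.139098 GPa^-1
1/Ex = 0.870513/133 + 0.004487/13 + 0.139098*0.0625 = 0.015584 GPa^-1
Ex = 64.17 GPa

64.17 GPa


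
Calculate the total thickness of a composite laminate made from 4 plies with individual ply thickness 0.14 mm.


h = n * t_ply = 4 * 0.14 = 0.56 mm

0.56 mm


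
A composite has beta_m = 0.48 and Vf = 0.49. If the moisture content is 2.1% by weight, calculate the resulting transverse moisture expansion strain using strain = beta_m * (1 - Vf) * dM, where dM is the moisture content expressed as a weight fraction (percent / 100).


dM = 2.1/100 = 0.021
strain = beta_m * (1-Vf) * dM = 0.48 * 0.51 * 0.021 = 0.0051408

0.0051408


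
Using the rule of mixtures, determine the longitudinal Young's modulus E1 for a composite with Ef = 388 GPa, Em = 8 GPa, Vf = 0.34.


E1 = Ef*Vf + Em*(1-Vf) = 388*0.34 + 8*0.66 = 137.2 GPa

137.2 GPa


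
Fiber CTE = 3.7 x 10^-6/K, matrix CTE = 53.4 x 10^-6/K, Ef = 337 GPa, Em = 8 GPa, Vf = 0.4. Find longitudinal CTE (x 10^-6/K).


E1 = Ef*Vf + Em*(1-Vf) = 139.6
alpha_1 = (alpha_f*Ef*Vf + alpha_m*Em*(1-Vf))/E1 = 5.41 x 10^-6/K

5.41 x 10^-6/K


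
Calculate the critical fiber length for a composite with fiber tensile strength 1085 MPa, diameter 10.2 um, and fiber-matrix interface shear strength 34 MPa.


Lc = sigma_f * d / (2 * tau_i) = 1085 * 10.2 / (2 * 34) = 162.8 um

162.8 um


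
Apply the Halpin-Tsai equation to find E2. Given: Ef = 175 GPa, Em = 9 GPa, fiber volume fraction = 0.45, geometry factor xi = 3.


eta = (Ef/Em - 1)/(Ef/Em + xi) = (19.4444 - 1)/(19.4444 + 3) = 0.8218
E2 = Em*(1+xi*eta*Vf)/(1-eta*Vf) = 30.12 GPa

30.12 GPa


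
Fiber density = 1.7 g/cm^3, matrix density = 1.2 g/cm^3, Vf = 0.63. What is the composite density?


rho_c = rho_f*Vf + rho_m*(1-Vf) = 1.7*0.63 + 1.2*0.37 = 1.515 g/cm^3

1.515 g/cm^3


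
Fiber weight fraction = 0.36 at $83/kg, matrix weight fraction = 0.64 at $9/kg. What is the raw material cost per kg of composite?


Cost = cost_f*Wf + cost_m*Wm = 83*0.36 + 9*0.64 = $35.64/kg

$35.64/kg


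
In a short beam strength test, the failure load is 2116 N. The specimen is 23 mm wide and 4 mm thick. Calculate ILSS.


ILSS = 3F/(4bh) = 3*2116/(4*23*4) = 17.25 MPa

17.25 MPa


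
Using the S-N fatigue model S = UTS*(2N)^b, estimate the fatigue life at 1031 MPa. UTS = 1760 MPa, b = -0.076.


N = 0.5 * (S/UTS)^(1/b) = 0.5 * (1031/1760)^(1/-0.076) = 568.7792 cycles

568.7792 cycles


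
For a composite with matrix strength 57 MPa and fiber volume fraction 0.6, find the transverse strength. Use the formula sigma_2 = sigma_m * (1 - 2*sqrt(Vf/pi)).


factor = 1 - 2*sqrt(0.6/pi) = 0.126
sigma_2 = 57 * 0.126 = 7.18 MPa

7.18 MPa


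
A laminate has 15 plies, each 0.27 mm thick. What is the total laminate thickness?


h = n * t_ply = 15 * 0.27 = 4.05 mm

4.05 mm


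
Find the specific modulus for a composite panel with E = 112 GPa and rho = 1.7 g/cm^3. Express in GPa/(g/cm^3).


Specific stiffness = E/rho = 112/1.7 = 65.9 GPa/(g/cm^3)

65.9 GPa/(g/cm^3)


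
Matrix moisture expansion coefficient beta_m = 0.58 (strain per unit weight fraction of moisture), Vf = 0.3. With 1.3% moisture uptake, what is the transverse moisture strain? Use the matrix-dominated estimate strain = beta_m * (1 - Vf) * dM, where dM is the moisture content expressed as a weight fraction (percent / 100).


dM = 1.3/100 = 0.013
strain = beta_m * (1-Vf) * dM = 0.58 * 0.7 * 0.013 = 0.005278

0.005278


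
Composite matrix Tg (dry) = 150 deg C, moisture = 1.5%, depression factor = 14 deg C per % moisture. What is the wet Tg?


Tg_wet = Tg_dry - k*moisture = 150 - 14*1.5 = 129.0 deg C

129.0 deg C


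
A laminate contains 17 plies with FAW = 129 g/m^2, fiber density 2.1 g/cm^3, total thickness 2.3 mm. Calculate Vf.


Vf = n * FAW / (rho_f * h * 1000) = 17 * 129 / (2.1 * 2.3 * 1000) = 0.454

0.454


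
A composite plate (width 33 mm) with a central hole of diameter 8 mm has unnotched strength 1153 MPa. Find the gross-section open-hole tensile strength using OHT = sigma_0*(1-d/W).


OHT = sigma_0*(1-d/W) = 1153*(1-8/33) = 873.5 MPa

873.5 MPa


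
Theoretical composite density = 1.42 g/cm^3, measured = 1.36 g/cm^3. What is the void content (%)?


Void% = (rho_theo - rho_actual)/rho_theo * 100 = (1.42 - 1.36)/1.42 * 100 = 4.23%

4.23%


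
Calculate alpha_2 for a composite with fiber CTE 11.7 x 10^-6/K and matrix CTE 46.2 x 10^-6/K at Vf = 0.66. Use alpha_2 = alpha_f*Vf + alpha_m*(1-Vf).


alpha_2 = alpha_f*Vf + alpha_m*(1-Vf) = 11.7*0.66 + 46.2*0.34 = 23.4 x 10^-6/K

23.4 x 10^-6/K


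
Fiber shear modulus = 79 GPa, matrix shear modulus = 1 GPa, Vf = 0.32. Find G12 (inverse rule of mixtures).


1/G12 = Vf/Gf + (1-Vf)/Gm = 0.32/79 + 0.68/1
G12 = 1.46 GPa

1.46 GPa


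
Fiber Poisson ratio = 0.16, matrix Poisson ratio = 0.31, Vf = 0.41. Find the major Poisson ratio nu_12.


nu_12 = nu_f*Vf + nu_m*(1-Vf) = 0.16*0.41 + 0.31*0.59 = 0.2485

0.2485


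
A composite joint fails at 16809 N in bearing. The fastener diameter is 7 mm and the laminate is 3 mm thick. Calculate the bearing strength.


sigma_br = F/(d*h) = 16809/(7*3) = 800.4 MPa

800.4 MPa


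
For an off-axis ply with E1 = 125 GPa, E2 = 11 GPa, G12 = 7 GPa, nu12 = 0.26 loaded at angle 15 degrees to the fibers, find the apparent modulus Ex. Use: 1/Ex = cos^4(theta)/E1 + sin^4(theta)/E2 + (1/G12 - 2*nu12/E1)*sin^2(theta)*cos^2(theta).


cos^4(15) = 0.870513, sin^4(15) = 0.004487, sin^2(15)*cos^2(15) = 0.0625
1/G12 - 2*nu12/E1 = 1/7 - 2*0.26/125 = 0.138697 GPa^-1
1/Ex = 0.870513/125 + 0.004487/11 + 0.138697*0.0625 = 0.0160406 GPa^-1
Ex = 62.34 GPa

62.34 GPa


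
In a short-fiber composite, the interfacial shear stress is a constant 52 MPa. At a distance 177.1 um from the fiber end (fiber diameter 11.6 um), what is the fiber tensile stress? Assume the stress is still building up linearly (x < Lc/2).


Force balance: sigma_f * (pi*d^2/4) = tau * (pi*d) * x  ->  sigma_f = 4 * tau * x / d
sigma_f = 4 * 52 * 177.1 / 11.6 = 3175.6 MPa

3175.6 MPa


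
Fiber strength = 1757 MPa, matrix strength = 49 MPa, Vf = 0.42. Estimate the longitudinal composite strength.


sigma_1 = sigma_f*Vf + sigma_m*(1-Vf) = 1757*0.42 + 49*0.58 = 766.4 MPa

766.4 MPa


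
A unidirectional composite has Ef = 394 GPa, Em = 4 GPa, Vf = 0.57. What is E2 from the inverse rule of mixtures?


1/E2 = Vf/Ef + (1-Vf)/Em = 0.57/394 + 0.43/4
E2 = 9.18 GPa

9.18 GPa


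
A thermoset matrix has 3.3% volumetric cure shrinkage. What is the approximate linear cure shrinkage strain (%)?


Linear shrinkage ≈ vol_shrink/3 = 3.3/3 = 1.1%

1.1%


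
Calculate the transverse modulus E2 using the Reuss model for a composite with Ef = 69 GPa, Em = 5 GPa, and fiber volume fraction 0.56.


1/E2 = Vf/Ef + (1-Vf)/Em = 0.56/69 + 0.44/5
E2 = 10.4 GPa

10.4 GPa


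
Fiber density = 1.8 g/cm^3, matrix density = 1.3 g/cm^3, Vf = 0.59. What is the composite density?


rho_c = rho_f*Vf + rho_m*(1-Vf) = 1.8*0.59 + 1.3*0.41 = 1.595 g/cm^3

1.595 g/cm^3


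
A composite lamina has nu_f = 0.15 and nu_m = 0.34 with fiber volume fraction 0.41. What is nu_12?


nu_12 = nu_f*Vf + nu_m*(1-Vf) = 0.15*0.41 + 0.34*0.59 = 0.2621

0.2621


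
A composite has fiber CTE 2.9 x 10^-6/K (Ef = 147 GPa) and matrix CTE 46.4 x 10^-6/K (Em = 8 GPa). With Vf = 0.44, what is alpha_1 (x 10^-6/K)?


E1 = Ef*Vf + Em*(1-Vf) = 69.16
alpha_1 = (alpha_f*Ef*Vf + alpha_m*Em*(1-Vf))/E1 = 5.72 x 10^-6/K

5.72 x 10^-6/K


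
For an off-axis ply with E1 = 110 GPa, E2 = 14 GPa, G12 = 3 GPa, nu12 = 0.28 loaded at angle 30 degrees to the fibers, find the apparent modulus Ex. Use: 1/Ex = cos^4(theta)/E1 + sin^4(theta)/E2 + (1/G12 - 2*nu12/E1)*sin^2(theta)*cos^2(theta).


cos^4(30) = 0.5625, sin^4(30) = 0.0625, sin^2(30)*cos^2(30) = 0.1875
1/G12 - 2*nu12/E1 = 1/3 - 2*0.28/110 = 0.328242 GPa^-1
1/Ex = 0.5625/110 + 0.0625/14 + 0.328242*0.1875 = 0.0711234 GPa^-1
Ex = 14.06 GPa

14.06 GPa


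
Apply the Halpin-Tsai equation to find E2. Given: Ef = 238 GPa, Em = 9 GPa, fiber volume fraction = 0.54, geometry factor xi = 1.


eta = (Ef/Em - 1)/(Ef/Em + xi) = (26.4444 - 1)/(26.4444 + 1) = 0.9271
E2 = Em*(1+xi*eta*Vf)/(1-eta*Vf) = 27.05 GPa

27.05 GPa


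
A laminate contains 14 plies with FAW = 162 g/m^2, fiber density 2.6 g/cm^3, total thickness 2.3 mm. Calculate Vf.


Vf = n * FAW / (rho_f * h * 1000) = 14 * 162 / (2.6 * 2.3 * 1000) = 0.3793

0.3793


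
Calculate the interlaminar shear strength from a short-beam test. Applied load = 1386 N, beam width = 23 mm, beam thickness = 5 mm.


ILSS = 3F/(4bh) = 3*1386/(4*23*5) = 9.04 MPa

9.04 MPa


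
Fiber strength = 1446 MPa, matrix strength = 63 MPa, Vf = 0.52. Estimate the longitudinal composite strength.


sigma_1 = sigma_f*Vf + sigma_m*(1-Vf) = 1446*0.52 + 63*0.48 = 782.2 MPa

782.2 MPa


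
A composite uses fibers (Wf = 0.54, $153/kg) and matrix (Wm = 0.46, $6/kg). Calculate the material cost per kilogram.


Cost = cost_f*Wf + cost_m*Wm = 153*0.54 + 6*0.46 = $85.38/kg

$85.38/kg


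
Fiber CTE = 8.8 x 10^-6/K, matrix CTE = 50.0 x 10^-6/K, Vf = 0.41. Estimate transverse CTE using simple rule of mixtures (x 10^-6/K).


alpha_2 = alpha_f*Vf + alpha_m*(1-Vf) = 8.8*0.41 + 50.0*0.59 = 33.1 x 10^-6/K

33.1 x 10^-6/K


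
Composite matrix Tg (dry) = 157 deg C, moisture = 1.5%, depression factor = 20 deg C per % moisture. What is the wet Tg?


Tg_wet = Tg_dry - k*moisture = 157 - 20*1.5 = 127.0 deg C

127.0 deg C


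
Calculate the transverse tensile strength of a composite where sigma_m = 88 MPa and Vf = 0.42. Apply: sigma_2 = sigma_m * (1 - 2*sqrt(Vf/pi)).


factor = 1 - 2*sqrt(0.42/pi) = 0.2687
sigma_2 = 88 * 0.2687 = 23.65 MPa

23.65 MPa


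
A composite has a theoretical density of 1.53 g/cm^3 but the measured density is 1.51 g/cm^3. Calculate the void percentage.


Void% = (rho_theo - rho_actual)/rho_theo * 100 = (1.53 - 1.51)/1.53 * 100 = 1.31%

1.31%


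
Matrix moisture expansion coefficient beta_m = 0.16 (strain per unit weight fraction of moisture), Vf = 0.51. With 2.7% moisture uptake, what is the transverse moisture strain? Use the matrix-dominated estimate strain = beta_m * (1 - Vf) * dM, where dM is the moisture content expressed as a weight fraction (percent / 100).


dM = 2.7/100 = 0.027
strain = beta_m * (1-Vf) * dM = 0.16 * 0.49 * 0.027 = 0.0021168

0.0021168


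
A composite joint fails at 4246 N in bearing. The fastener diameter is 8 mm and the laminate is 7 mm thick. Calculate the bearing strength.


sigma_br = F/(d*h) = 4246/(8*7) = 75.8 MPa

75.8 MPa


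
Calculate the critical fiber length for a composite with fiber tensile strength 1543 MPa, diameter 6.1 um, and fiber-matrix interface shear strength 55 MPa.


Lc = sigma_f * d / (2 * tau_i) = 1543 * 6.1 / (2 * 55) = 85.6 um

85.6 um


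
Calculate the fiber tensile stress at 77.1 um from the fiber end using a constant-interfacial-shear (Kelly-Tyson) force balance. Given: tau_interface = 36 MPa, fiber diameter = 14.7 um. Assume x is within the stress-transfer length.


Force balance: sigma_f * (pi*d^2/4) = tau * (pi*d) * x  ->  sigma_f = 4 * tau * x / d
sigma_f = 4 * 36 * 77.1 / 14.7 = 755.3 MPa

755.3 MPa


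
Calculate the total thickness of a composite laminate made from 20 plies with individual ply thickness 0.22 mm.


h = n * t_ply = 20 * 0.22 = 4.4 mm

4.4 mm


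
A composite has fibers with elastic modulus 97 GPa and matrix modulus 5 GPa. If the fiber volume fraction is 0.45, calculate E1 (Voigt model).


E1 = Ef*Vf + Em*(1-Vf) = 97*0.45 + 5*0.55 = 46.4 GPa

46.4 GPa


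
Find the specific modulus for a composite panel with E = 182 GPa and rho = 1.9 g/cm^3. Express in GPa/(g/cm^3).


Specific stiffness = E/rho = 182/1.9 = 95.8 GPa/(g/cm^3)

95.8 GPa/(g/cm^3)


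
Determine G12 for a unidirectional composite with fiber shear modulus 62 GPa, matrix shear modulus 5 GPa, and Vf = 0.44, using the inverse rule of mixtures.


1/G12 = Vf/Gf + (1-Vf)/Gm = 0.44/62 + 0.56/5
G12 = 8.4 GPa

8.4 GPa


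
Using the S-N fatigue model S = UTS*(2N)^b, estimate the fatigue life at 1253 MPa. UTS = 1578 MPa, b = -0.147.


N = 0.5 * (S/UTS)^(1/b) = 0.5 * (1253/1578)^(1/-0.147) = 2.4005 cycles

2.4005 cycles


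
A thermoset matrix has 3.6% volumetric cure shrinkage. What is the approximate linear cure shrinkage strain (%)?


Linear shrinkage ≈ vol_shrink/3 = 3.6/3 = 1.2%

1.2%


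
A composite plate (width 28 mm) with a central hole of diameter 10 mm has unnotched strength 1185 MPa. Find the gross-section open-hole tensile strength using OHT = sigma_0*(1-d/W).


OHT = sigma_0*(1-d/W) = 1185*(1-10/28) = 761.8 MPa

761.8 MPa


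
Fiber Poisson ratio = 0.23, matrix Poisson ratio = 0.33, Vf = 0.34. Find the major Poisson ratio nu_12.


nu_12 = nu_f*Vf + nu_m*(1-Vf) = 0.23*0.34 + 0.33*0.66 = 0.296

0.296


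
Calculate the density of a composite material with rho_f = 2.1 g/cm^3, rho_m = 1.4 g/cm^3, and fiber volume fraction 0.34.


rho_c = rho_f*Vf + rho_m*(1-Vf) = 2.1*0.34 + 1.4*0.66 = 1.638 g/cm^3

1.638 g/cm^3


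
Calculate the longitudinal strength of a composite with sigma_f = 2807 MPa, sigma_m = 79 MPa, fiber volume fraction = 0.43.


sigma_1 = sigma_f*Vf + sigma_m*(1-Vf) = 2807*0.43 + 79*0.57 = 1252.0 MPa

1252.0 MPa


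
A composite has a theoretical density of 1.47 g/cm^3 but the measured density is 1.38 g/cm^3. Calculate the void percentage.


Void% = (rho_theo - rho_actual)/rho_theo * 100 = (1.47 - 1.38)/1.47 * 100 = 6.12%

6.12%


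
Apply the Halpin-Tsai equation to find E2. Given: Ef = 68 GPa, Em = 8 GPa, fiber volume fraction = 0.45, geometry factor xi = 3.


eta = (Ef/Em - 1)/(Ef/Em + xi) = (8.5 - 1)/(8.5 + 3) = 0.6522
E2 = Em*(1+xi*eta*Vf)/(1-eta*Vf) = 21.29 GPa

21.29 GPa


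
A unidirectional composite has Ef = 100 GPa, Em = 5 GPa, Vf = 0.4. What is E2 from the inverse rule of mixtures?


1/E2 = Vf/Ef + (1-Vf)/Em = 0.4/100 + 0.6/5
E2 = 8.06 GPa

8.06 GPa


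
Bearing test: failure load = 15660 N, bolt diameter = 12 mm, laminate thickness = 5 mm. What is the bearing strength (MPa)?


sigma_br = F/(d*h) = 15660/(12*5) = 261.0 MPa

261.0 MPa


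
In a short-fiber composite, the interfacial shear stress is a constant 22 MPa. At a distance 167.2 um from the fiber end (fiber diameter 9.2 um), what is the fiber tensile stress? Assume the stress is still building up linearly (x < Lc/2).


Force balance: sigma_f * (pi*d^2/4) = tau * (pi*d) * x  ->  sigma_f = 4 * tau * x / d
sigma_f = 4 * 22 * 167.2 / 9.2 = 1599.3 MPa

1599.3 MPa


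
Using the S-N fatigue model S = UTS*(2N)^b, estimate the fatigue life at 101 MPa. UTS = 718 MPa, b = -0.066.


N = 0.5 * (S/UTS)^(1/b) = 0.5 * (101/718)^(1/-0.066) = 4.0279e+12 cycles

4.0279e+12 cycles


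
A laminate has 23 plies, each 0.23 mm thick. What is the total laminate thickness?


h = n * t_ply = 23 * 0.23 = 5.29 mm

5.29 mm


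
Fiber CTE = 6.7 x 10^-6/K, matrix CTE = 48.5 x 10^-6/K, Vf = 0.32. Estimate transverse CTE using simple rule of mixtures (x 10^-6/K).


alpha_2 = alpha_f*Vf + alpha_m*(1-Vf) = 6.7*0.32 + 48.5*0.68 = 35.1 x 10^-6/K

35.1 x 10^-6/K


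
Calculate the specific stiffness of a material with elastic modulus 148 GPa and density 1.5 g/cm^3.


Specific stiffness = E/rho = 148/1.5 = 98.7 GPa/(g/cm^3)

98.7 GPa/(g/cm^3)


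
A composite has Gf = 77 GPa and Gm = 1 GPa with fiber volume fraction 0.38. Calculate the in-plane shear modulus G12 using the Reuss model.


1/G12 = Vf/Gf + (1-Vf)/Gm = 0.38/77 + 0.62/1
G12 = 1.6 GPa

1.6 GPa


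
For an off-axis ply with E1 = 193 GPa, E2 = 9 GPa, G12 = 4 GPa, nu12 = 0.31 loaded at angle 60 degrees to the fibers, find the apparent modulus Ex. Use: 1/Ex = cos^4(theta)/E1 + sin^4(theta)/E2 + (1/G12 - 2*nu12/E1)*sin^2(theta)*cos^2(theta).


cos^4(60) = 0.0625, sin^4(60) = 0.5625, sin^2(60)*cos^2(60) = 0.1875
1/G12 - 2*nu12/E1 = 1/4 - 2*0.31/193 = 0.246788 GPa^-1
1/Ex = 0.0625/193 + 0.5625/9 + 0.246788*0.1875 = 0.1090965 GPa^-1
Ex = 9.17 GPa

9.17 GPa


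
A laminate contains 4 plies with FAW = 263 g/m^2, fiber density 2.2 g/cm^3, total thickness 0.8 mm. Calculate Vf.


Vf = n * FAW / (rho_f * h * 1000) = 4 * 263 / (2.2 * 0.8 * 1000) = 0.5977

0.5977


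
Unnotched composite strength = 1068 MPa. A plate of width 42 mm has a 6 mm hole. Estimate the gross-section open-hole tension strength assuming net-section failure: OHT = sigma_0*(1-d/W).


OHT = sigma_0*(1-d/W) = 1068*(1-6/42) = 915.4 MPa

915.4 MPa


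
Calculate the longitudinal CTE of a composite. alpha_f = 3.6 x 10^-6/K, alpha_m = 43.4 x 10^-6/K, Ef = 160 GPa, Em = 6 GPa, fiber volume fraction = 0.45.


E1 = Ef*Vf + Em*(1-Vf) = 75.3
alpha_1 = (alpha_f*Ef*Vf + alpha_m*Em*(1-Vf))/E1 = 5.34 x 10^-6/K

5.34 x 10^-6/K


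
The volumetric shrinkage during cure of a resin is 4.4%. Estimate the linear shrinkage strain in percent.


Linear shrinkage ≈ vol_shrink/3 = 4.4/3 = 1.467%

1.467%


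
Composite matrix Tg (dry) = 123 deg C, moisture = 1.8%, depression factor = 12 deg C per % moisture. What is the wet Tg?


Tg_wet = Tg_dry - k*moisture = 123 - 12*1.8 = 101.4 deg C

101.4 deg C


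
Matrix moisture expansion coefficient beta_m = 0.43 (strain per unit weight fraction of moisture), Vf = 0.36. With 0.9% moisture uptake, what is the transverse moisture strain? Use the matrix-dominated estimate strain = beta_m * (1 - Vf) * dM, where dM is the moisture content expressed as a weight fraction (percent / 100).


dM = 0.9/100 = 0.009
strain = beta_m * (1-Vf) * dM = 0.43 * 0.64 * 0.009 = 0.0024768

0.0024768


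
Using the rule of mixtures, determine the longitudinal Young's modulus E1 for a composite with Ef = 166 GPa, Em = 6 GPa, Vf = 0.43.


E1 = Ef*Vf + Em*(1-Vf) = 166*0.43 + 6*0.57 = 74.8 GPa

74.8 GPa


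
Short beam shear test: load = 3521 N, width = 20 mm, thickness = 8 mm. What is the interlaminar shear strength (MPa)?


ILSS = 3F/(4bh) = 3*3521/(4*20*8) = 16.5 MPa

16.5 MPa


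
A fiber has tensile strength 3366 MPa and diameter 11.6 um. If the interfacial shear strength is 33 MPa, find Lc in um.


Lc = sigma_f * d / (2 * tau_i) = 3366 * 11.6 / (2 * 33) = 591.6 um

591.6 um


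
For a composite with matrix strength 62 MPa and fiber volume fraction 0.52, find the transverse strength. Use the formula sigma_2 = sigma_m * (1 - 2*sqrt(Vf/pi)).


factor = 1 - 2*sqrt(0.52/pi) = 0.1863
sigma_2 = 62 * 0.1863 = 11.55 MPa

11.55 MPa


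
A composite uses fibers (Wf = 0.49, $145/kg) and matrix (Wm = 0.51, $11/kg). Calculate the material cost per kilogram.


Cost = cost_f*Wf + cost_m*Wm = 145*0.49 + 11*0.51 = $76.66/kg

$76.66/kg


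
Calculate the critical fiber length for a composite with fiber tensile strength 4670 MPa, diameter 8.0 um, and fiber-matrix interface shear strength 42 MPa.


Lc = sigma_f * d / (2 * tau_i) = 4670 * 8.0 / (2 * 42) = 444.8 um

444.8 um


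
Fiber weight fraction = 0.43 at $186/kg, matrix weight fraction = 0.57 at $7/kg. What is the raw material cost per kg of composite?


Cost = cost_f*Wf + cost_m*Wm = 186*0.43 + 7*0.57 = $83.97/kg

$83.97/kg


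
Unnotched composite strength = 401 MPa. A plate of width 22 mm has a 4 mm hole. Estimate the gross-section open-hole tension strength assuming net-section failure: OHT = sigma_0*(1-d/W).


OHT = sigma_0*(1-d/W) = 401*(1-4/22) = 328.1 MPa

328.1 MPa


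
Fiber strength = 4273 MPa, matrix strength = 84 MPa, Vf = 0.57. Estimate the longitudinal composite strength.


sigma_1 = sigma_f*Vf + sigma_m*(1-Vf) = 4273*0.57 + 84*0.43 = 2471.7 MPa

2471.7 MPa


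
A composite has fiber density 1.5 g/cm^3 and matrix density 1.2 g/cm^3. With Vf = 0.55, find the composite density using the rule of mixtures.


rho_c = rho_f*Vf + rho_m*(1-Vf) = 1.5*0.55 + 1.2*0.45 = 1.365 g/cm^3

1.365 g/cm^3


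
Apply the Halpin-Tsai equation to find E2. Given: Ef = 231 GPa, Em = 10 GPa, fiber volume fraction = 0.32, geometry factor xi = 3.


eta = (Ef/Em - 1)/(Ef/Em + xi) = (23.1 - 1)/(23.1 + 3) = 0.8467
E2 = Em*(1+xi*eta*Vf)/(1-eta*Vf) = 24.87 GPa

24.87 GPa


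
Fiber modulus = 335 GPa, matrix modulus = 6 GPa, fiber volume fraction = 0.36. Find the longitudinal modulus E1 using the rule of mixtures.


E1 = Ef*Vf + Em*(1-Vf) = 335*0.36 + 6*0.64 = 124.44 GPa

124.44 GPa


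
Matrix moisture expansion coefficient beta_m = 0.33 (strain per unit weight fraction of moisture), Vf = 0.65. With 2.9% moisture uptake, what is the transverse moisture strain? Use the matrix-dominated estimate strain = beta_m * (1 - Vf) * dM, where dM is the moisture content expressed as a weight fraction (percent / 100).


dM = 2.9/100 = 0.029
strain = beta_m * (1-Vf) * dM = 0.33 * 0.35 * 0.029 = 0.0033495

0.0033495


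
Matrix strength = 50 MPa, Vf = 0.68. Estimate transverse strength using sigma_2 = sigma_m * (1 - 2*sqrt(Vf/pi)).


factor = 1 - 2*sqrt(0.68/pi) = 0.0695
sigma_2 = 50 * 0.0695 = 3.48 MPa

3.48 MPa


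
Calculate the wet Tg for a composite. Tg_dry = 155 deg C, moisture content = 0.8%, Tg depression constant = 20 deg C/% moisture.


Tg_wet = Tg_dry - k*moisture = 155 - 20*0.8 = 139.0 deg C

139.0 deg C


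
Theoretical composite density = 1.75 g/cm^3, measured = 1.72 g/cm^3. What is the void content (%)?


Void% = (rho_theo - rho_actual)/rho_theo * 100 = (1.75 - 1.72)/1.75 * 100 = 1.71%

1.71%


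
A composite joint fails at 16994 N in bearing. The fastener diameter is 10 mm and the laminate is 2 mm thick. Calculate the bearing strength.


sigma_br = F/(d*h) = 16994/(10*2) = 849.7 MPa

849.7 MPa


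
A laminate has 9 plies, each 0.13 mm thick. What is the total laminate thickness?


h = n * t_ply = 9 * 0.13 = 1.17 mm

1.17 mm


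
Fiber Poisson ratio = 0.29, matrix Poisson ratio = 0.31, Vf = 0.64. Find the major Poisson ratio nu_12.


nu_12 = nu_f*Vf + nu_m*(1-Vf) = 0.29*0.64 + 0.31*0.36 = 0.2972

0.2972


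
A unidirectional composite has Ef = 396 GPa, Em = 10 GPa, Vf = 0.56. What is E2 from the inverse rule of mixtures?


1/E2 = Vf/Ef + (1-Vf)/Em = 0.56/396 + 0.44/10
E2 = 22.02 GPa

22.02 GPa


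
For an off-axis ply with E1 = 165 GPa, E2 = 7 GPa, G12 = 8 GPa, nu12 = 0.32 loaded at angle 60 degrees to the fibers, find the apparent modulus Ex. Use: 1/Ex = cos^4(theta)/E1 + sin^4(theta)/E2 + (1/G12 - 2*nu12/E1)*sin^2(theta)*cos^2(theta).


cos^4(60) = 0.0625, sin^4(60) = 0.5625, sin^2(60)*cos^2(60) = 0.1875
1/G12 - 2*nu12/E1 = 1/8 - 2*0.32/165 = 0.121121 GPa^-1
1/Ex = 0.0625/165 + 0.5625/7 + 0.121121*0.1875 = 0.1034462 GPa^-1
Ex = 9.67 GPa

9.67 GPa


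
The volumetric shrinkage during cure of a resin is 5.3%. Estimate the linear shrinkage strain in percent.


Linear shrinkage ≈ vol_shrink/3 = 5.3/3 = 1.767%

1.767%


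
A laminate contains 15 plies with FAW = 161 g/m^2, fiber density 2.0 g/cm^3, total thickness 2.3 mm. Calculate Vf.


Vf = n * FAW / (rho_f * h * 1000) = 15 * 161 / (2.0 * 2.3 * 1000) = 0.525

0.525


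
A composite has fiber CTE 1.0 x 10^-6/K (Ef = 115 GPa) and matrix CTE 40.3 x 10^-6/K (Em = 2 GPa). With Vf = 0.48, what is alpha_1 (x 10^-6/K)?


E1 = Ef*Vf + Em*(1-Vf) = 56.24
alpha_1 = (alpha_f*Ef*Vf + alpha_m*Em*(1-Vf))/E1 = 1.73 x 10^-6/K

1.73 x 10^-6/K


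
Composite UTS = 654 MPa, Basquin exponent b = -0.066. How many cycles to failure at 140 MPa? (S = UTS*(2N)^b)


N = 0.5 * (S/UTS)^(1/b) = 0.5 * (140/654)^(1/-0.066) = 6.9526e+09 cycles

6.9526e+09 cycles


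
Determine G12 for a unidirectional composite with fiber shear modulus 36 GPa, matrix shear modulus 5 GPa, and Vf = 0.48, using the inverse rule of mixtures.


1/G12 = Vf/Gf + (1-Vf)/Gm = 0.48/36 + 0.52/5
G12 = 8.52 GPa

8.52 GPa


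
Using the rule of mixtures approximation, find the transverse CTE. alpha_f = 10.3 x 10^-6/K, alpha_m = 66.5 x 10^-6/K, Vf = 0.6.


alpha_2 = alpha_f*Vf + alpha_m*(1-Vf) = 10.3*0.6 + 66.5*0.4 = 32.8 x 10^-6/K

32.8 x 10^-6/K


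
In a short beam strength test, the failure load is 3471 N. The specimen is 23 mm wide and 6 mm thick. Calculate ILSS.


ILSS = 3F/(4bh) = 3*3471/(4*23*6) = 18.86 MPa

18.86 MPa


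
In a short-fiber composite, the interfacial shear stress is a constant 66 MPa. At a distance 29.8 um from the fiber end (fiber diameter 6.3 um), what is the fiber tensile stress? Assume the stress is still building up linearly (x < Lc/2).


Force balance: sigma_f * (pi*d^2/4) = tau * (pi*d) * x  ->  sigma_f = 4 * tau * x / d
sigma_f = 4 * 66 * 29.8 / 6.3 = 1248.8 MPa

1248.8 MPa


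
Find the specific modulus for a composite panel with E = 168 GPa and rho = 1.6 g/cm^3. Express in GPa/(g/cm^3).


Specific stiffness = E/rho = 168/1.6 = 105.0 GPa/(g/cm^3)

105.0 GPa/(g/cm^3)


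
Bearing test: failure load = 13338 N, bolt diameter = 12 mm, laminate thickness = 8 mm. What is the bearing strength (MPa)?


sigma_br = F/(d*h) = 13338/(12*8) = 138.9 MPa

138.9 MPa


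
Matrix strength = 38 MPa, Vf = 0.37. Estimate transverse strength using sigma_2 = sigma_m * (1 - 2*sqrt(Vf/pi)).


factor = 1 - 2*sqrt(0.37/pi) = 0.3136
sigma_2 = 38 * 0.3136 = 11.92 MPa

11.92 MPa


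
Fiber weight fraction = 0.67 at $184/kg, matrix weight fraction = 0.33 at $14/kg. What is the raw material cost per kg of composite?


Cost = cost_f*Wf + cost_m*Wm = 184*0.67 + 14*0.33 = $127.9/kg

$127.9/kg


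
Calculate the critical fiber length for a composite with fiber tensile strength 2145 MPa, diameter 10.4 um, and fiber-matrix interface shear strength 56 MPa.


Lc = sigma_f * d / (2 * tau_i) = 2145 * 10.4 / (2 * 56) = 199.2 um

199.2 um


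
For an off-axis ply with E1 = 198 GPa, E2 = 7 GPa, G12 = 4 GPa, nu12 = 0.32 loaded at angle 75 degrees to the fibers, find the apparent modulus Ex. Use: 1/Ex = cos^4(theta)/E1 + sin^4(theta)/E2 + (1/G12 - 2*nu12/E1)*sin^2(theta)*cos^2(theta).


cos^4(75) = 0.004487, sin^4(75) = 0.870513, sin^2(75)*cos^2(75) = 0.0625
1/G12 - 2*nu12/E1 = 1/4 - 2*0.32/198 = 0.246768 GPa^-1
1/Ex = 0.004487/198 + 0.870513/7 + 0.246768*0.0625 = 0.1398046 GPa^-1
Ex = 7.15 GPa

7.15 GPa


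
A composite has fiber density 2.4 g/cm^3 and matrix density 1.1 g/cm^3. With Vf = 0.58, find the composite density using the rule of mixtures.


rho_c = rho_f*Vf + rho_m*(1-Vf) = 2.4*0.58 + 1.1*0.42 = 1.854 g/cm^3

1.854 g/cm^3


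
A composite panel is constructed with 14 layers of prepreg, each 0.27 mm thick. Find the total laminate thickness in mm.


h = n * t_ply = 14 * 0.27 = 3.78 mm

3.78 mm


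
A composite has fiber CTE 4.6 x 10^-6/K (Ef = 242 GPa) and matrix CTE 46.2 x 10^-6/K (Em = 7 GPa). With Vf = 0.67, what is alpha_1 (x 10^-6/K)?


E1 = Ef*Vf + Em*(1-Vf) = 164.45
alpha_1 = (alpha_f*Ef*Vf + alpha_m*Em*(1-Vf))/E1 = 5.18 x 10^-6/K

5.18 x 10^-6/K


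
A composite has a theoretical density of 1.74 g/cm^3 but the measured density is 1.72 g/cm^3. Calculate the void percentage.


Void% = (rho_theo - rho_actual)/rho_theo * 100 = (1.74 - 1.72)/1.74 * 100 = 1.15%

1.15%


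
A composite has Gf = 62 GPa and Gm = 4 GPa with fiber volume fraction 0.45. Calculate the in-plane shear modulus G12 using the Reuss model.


1/G12 = Vf/Gf + (1-Vf)/Gm = 0.45/62 + 0.55/4
G12 = 6.91 GPa

6.91 GPa


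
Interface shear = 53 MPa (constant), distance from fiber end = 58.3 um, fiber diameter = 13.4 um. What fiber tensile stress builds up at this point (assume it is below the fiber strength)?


Force balance: sigma_f * (pi*d^2/4) = tau * (pi*d) * x  ->  sigma_f = 4 * tau * x / d
sigma_f = 4 * 53 * 58.3 / 13.4 = 922.4 MPa

922.4 MPa


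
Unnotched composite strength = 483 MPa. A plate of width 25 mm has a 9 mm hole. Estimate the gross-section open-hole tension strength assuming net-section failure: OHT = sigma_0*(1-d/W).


OHT = sigma_0*(1-d/W) = 483*(1-9/25) = 309.1 MPa

309.1 MPa


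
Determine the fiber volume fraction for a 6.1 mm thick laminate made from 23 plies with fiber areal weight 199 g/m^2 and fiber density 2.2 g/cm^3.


Vf = n * FAW / (rho_f * h * 1000) = 23 * 199 / (2.2 * 6.1 * 1000) = 0.3411

0.3411


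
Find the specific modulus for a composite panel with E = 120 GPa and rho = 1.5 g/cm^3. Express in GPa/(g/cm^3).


Specific stiffness = E/rho = 120/1.5 = 80.0 GPa/(g/cm^3)

80.0 GPa/(g/cm^3)


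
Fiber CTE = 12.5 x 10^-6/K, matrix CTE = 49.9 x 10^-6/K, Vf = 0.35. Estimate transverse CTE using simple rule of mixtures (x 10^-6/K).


alpha_2 = alpha_f*Vf + alpha_m*(1-Vf) = 12.5*0.35 + 49.9*0.65 = 36.8 x 10^-6/K

36.8 x 10^-6/K


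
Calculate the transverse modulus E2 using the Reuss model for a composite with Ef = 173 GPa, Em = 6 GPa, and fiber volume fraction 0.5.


1/E2 = Vf/Ef + (1-Vf)/Em = 0.5/173 + 0.5/6
E2 = 11.6 GPa

11.6 GPa


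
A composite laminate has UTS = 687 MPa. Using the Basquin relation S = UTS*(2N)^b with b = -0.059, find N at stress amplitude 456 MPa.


N = 0.5 * (S/UTS)^(1/b) = 0.5 * (456/687)^(1/-0.059) = 519.7348 cycles

519.7348 cycles


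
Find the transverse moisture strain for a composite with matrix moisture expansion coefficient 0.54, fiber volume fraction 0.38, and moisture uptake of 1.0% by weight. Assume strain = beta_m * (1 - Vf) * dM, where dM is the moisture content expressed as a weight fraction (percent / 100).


dM = 1.0/100 = 0.01
strain = beta_m * (1-Vf) * dM = 0.54 * 0.62 * 0.01 = 0.003348

0.003348


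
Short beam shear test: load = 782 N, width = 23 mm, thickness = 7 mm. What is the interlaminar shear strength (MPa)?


ILSS = 3F/(4bh) = 3*782/(4*23*7) = 3.64 MPa

3.64 MPa


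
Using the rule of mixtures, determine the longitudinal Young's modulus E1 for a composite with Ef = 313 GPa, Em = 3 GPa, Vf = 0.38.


E1 = Ef*Vf + Em*(1-Vf) = 313*0.38 + 3*0.62 = 120.8 GPa

120.8 GPa


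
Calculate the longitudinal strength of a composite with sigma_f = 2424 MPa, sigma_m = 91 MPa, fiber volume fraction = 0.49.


sigma_1 = sigma_f*Vf + sigma_m*(1-Vf) = 2424*0.49 + 91*0.51 = 1234.2 MPa

1234.2 MPa


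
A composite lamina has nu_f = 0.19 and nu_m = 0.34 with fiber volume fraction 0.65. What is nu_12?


nu_12 = nu_f*Vf + nu_m*(1-Vf) = 0.19*0.65 + 0.34*0.35 = 0.2425

0.2425


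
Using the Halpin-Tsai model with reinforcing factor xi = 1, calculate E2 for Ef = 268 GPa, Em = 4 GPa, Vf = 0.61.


eta = (Ef/Em - 1)/(Ef/Em + xi) = (67.0 - 1)/(67.0 + 1) = 0.9706
E2 = Em*(1+xi*eta*Vf)/(1-eta*Vf) = 15.61 GPa

15.61 GPa


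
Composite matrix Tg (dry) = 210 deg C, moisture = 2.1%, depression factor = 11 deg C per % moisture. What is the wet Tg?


Tg_wet = Tg_dry - k*moisture = 210 - 11*2.1 = 186.9 deg C

186.9 deg C


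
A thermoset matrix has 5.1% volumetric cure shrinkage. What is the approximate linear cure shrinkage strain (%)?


Linear shrinkage ≈ vol_shrink/3 = 5.1/3 = 1.7%

1.7%


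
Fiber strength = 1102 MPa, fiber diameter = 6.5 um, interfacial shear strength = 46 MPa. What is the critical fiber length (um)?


Lc = sigma_f * d / (2 * tau_i) = 1102 * 6.5 / (2 * 46) = 77.9 um

77.9 um


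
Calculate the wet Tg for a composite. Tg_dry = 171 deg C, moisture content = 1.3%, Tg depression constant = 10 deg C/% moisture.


Tg_wet = Tg_dry - k*moisture = 171 - 10*1.3 = 158.0 deg C

158.0 deg C


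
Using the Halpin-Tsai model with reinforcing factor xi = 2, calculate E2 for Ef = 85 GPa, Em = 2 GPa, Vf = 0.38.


eta = (Ef/Em - 1)/(Ef/Em + xi) = (42.5 - 1)/(42.5 + 2) = 0.9326
E2 = Em*(1+xi*eta*Vf)/(1-eta*Vf) = 5.29 GPa

5.29 GPa


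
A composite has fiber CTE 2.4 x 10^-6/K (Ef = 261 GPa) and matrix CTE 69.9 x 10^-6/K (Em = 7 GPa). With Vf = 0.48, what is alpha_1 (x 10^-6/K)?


E1 = Ef*Vf + Em*(1-Vf) = 128.92
alpha_1 = (alpha_f*Ef*Vf + alpha_m*Em*(1-Vf))/E1 = 4.31 x 10^-6/K

4.31 x 10^-6/K


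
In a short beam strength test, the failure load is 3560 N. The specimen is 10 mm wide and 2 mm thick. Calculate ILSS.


ILSS = 3F/(4bh) = 3*3560/(4*10*2) = 133.5 MPa

133.5 MPa


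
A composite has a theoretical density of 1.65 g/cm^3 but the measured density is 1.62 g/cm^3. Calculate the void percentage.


Void% = (rho_theo - rho_actual)/rho_theo * 100 = (1.65 - 1.62)/1.65 * 100 = 1.82%

1.82%


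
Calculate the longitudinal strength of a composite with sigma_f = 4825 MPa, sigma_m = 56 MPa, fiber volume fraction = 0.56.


sigma_1 = sigma_f*Vf + sigma_m*(1-Vf) = 4825*0.56 + 56*0.44 = 2726.6 MPa

2726.6 MPa


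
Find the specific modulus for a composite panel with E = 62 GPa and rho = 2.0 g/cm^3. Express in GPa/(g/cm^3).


Specific stiffness = E/rho = 62/2.0 = 31.0 GPa/(g/cm^3)

31.0 GPa/(g/cm^3)


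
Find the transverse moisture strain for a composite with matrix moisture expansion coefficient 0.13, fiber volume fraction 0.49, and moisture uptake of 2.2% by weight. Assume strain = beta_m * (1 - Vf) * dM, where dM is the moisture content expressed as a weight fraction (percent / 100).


dM = 2.2/100 = 0.022
strain = beta_m * (1-Vf) * dM = 0.13 * 0.51 * 0.022 = 0.0014586

0.0014586


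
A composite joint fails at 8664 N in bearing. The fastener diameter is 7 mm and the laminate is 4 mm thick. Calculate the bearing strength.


sigma_br = F/(d*h) = 8664/(7*4) = 309.4 MPa

309.4 MPa


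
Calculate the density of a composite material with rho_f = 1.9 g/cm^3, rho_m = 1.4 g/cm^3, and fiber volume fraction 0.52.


rho_c = rho_f*Vf + rho_m*(1-Vf) = 1.9*0.52 + 1.4*0.48 = 1.66 g/cm^3

1.66 g/cm^3


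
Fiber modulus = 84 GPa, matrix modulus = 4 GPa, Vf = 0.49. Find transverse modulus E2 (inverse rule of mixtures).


1/E2 = Vf/Ef + (1-Vf)/Em = 0.49/84 + 0.51/4
E2 = 7.5 GPa

7.5 GPa


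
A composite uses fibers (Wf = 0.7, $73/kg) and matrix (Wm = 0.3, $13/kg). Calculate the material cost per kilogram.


Cost = cost_f*Wf + cost_m*Wm = 73*0.7 + 13*0.3 = $55.0/kg

$55.0/kg


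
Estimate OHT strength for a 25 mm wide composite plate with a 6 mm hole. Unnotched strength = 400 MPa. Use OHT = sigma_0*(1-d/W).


OHT = sigma_0*(1-d/W) = 400*(1-6/25) = 304.0 MPa

304.0 MPa


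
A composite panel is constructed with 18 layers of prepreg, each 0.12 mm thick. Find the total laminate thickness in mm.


h = n * t_ply = 18 * 0.12 = 2.16 mm

2.16 mm


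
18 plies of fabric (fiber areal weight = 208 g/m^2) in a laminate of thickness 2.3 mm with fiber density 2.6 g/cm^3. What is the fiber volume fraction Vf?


Vf = n * FAW / (rho_f * h * 1000) = 18 * 208 / (2.6 * 2.3 * 1000) = 0.6261

0.6261


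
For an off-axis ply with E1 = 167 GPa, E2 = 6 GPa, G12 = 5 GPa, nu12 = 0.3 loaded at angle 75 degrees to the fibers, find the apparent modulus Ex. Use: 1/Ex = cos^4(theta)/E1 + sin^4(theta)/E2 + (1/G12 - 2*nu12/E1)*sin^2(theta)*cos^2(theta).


cos^4(75) = 0.004487, sin^4(75) = 0.870513, sin^2(75)*cos^2(75) = 0.0625
1/G12 - 2*nu12/E1 = 1/5 - 2*0.3/167 = 0.196407 GPa^-1
1/Ex = 0.004487/167 + 0.870513/6 + 0.196407*0.0625 = 0.1573878 GPa^-1
Ex = 6.35 GPa

6.35 GPa


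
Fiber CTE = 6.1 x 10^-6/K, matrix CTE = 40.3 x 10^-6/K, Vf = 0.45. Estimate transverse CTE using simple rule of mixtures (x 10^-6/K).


alpha_2 = alpha_f*Vf + alpha_m*(1-Vf) = 6.1*0.45 + 40.3*0.55 = 24.9 x 10^-6/K

24.9 x 10^-6/K


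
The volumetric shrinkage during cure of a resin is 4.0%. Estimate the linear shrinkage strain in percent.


Linear shrinkage ≈ vol_shrink/3 = 4.0/3 = 1.333%

1.333%


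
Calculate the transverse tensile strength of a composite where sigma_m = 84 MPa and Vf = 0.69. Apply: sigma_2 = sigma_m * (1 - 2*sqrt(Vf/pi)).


factor = 1 - 2*sqrt(0.69/pi) = 0.0627
sigma_2 = 84 * 0.0627 = 5.27 MPa

5.27 MPa


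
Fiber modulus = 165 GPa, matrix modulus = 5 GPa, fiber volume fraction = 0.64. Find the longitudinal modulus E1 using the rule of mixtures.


E1 = Ef*Vf + Em*(1-Vf) = 165*0.64 + 5*0.36 = 107.4 GPa

107.4 GPa


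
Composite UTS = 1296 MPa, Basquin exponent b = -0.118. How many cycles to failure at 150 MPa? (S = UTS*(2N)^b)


N = 0.5 * (S/UTS)^(1/b) = 0.5 * (150/1296)^(1/-0.118) = 4.3204e+07 cycles

4.3204e+07 cycles


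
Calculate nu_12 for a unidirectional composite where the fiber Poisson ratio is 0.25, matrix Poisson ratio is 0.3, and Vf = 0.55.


nu_12 = nu_f*Vf + nu_m*(1-Vf) = 0.25*0.55 + 0.3*0.45 = 0.2725

0.2725


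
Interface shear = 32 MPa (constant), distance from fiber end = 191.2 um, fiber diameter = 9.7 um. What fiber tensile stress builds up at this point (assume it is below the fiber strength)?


Force balance: sigma_f * (pi*d^2/4) = tau * (pi*d) * x  ->  sigma_f = 4 * tau * x / d
sigma_f = 4 * 32 * 191.2 / 9.7 = 2523.1 MPa

2523.1 MPa


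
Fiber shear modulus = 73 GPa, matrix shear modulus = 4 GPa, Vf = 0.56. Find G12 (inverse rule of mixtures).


1/G12 = Vf/Gf + (1-Vf)/Gm = 0.56/73 + 0.44/4
G12 = 8.5 GPa

8.5 GPa


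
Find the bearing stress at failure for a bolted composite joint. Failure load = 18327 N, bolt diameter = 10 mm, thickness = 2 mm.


sigma_br = F/(d*h) = 18327/(10*2) = 916.4 MPa

916.4 MPa


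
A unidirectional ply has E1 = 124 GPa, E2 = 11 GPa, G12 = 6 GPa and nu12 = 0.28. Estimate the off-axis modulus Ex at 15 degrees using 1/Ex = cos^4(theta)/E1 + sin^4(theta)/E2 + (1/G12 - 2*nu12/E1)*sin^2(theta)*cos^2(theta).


cos^4(15) = 0.870513, sin^4(15) = 0.004487, sin^2(15)*cos^2(15) = 0.0625
1/G12 - 2*nu12/E1 = 1/6 - 2*0.28/124 = 0.162151 GPa^-1
1/Ex = 0.870513/124 + 0.004487/11 + 0.162151*0.0625 = 0.0175626 GPa^-1
Ex = 56.94 GPa

56.94 GPa


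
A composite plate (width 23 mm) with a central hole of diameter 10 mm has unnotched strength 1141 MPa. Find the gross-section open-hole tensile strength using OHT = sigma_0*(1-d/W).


OHT = sigma_0*(1-d/W) = 1141*(1-10/23) = 644.9 MPa

644.9 MPa


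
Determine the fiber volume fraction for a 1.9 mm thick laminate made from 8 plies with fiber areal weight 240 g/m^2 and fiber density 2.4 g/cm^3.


Vf = n * FAW / (rho_f * h * 1000) = 8 * 240 / (2.4 * 1.9 * 1000) = 0.4211

0.4211


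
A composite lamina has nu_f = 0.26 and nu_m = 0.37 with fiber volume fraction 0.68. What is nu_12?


nu_12 = nu_f*Vf + nu_m*(1-Vf) = 0.26*0.68 + 0.37*0.32 = 0.2952

0.2952


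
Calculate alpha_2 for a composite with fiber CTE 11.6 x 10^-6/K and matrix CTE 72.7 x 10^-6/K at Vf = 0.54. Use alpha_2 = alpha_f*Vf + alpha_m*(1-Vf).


alpha_2 = alpha_f*Vf + alpha_m*(1-Vf) = 11.6*0.54 + 72.7*0.46 = 39.7 x 10^-6/K

39.7 x 10^-6/K


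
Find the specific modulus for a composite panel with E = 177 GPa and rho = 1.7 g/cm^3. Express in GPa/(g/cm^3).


Specific stiffness = E/rho = 177/1.7 = 104.1 GPa/(g/cm^3)

104.1 GPa/(g/cm^3)


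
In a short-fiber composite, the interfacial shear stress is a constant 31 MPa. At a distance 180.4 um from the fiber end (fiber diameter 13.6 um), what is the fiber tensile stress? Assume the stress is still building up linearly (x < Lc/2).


Force balance: sigma_f * (pi*d^2/4) = tau * (pi*d) * x  ->  sigma_f = 4 * tau * x / d
sigma_f = 4 * 31 * 180.4 / 13.6 = 1644.8 MPa

1644.8 MPa
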